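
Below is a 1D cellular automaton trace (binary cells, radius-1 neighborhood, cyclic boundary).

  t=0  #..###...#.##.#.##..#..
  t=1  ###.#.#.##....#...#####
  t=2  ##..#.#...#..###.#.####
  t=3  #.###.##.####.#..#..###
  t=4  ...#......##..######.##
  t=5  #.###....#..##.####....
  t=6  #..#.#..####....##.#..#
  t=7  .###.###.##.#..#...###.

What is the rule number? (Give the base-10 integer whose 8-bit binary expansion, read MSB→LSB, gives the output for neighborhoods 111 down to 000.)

150

  ### -> #   bit 7 = 1  t=0,i=4
  ##. -> .   bit 6 = 0  t=0,i=5
  #.# -> .   bit 5 = 0  t=0,i=10
  #.. -> #   bit 4 = 1  t=0,i=1
  .## -> .   bit 3 = 0  t=0,i=3
  .#. -> #   bit 2 = 1  t=0,i=0
  ..# -> #   bit 1 = 1  t=0,i=2
  ... -> .   bit 0 = 0  t=0,i=7
  bits 10010110 = 150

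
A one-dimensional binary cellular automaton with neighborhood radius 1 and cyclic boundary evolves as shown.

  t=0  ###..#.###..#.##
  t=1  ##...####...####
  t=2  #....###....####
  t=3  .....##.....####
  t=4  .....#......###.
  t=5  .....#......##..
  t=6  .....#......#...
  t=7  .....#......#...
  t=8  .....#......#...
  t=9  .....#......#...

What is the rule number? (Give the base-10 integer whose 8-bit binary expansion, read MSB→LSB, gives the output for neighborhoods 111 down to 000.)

172

  [7] ### => #  t=0,i=0
  [6] ##. => .  t=0,i=2
  [5] #.# => #  t=0,i=6
  [4] #.. => .  t=0,i=3
  [3] .## => #  t=0,i=7
  [2] .#. => #  t=0,i=5
  [1] ..# => .  t=0,i=4
  [0] ... => .  t=1,i=3
  bits 10101100 = 172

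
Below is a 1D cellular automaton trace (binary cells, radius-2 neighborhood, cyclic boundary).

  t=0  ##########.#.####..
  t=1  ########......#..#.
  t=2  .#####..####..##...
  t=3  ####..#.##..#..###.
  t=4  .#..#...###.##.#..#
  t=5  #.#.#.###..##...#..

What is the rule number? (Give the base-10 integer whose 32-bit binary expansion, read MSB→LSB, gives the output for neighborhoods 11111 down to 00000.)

  ##### -> #   bit 31 = 1  t=0,i=2
  ####. -> .   bit 30 = 0  t=0,i=8
  ###.# -> .   bit 29 = 0  t=0,i=9
  ###.. -> .   bit 28 = 0  t=0,i=16
  ##.## -> #   bit 27 = 1  t=3,i=18
  ##.#. -> .   bit 26 = 0  t=0,i=10
  ##..# -> #   bit 25 = 1  t=0,i=17
  ##... -> #   bit 24 = 1  t=1,i=8
  #.### -> .   bit 23 = 0  t=0,i=13
  #.##. -> #   bit 22 = 1  t=3,i=8
  #.#.# -> .   bit 21 = 0  t=0,i=11
  #.#.. -> .   bit 20 = 0  t=4,i=1
  #..## -> .   bit 19 = 0  t=0,i=18
  #..#. -> .   bit 18 = 0  t=1,i=16
  #...# -> #   bit 17 = 1  t=4,i=6
  #.... -> #   bit 16 = 1  t=1,i=9
  .#### -> #   bit 15 = 1  t=0,i=1
  .###. -> .   bit 14 = 0  t=3,i=16
  .##.# -> .   bit 13 = 0  t=4,i=13
  .##.. -> #   bit 12 = 1  t=2,i=15
  .#.## -> .   bit 11 = 0  t=0,i=12
  .#.#. -> #   bit 10 = 1  t=4,i=0
  .#..# -> #   bit 9 = 1  t=1,i=15
  .#... -> .   bit 8 = 0  t=4,i=5
  ..### -> #   bit 7 = 1  t=0,i=0
  ..##. -> .   bit 6 = 0  t=2,i=14
  ..#.# -> .   bit 5 = 0  t=1,i=17
  ..#.. -> #   bit 4 = 1  t=1,i=14
  ...## -> #   bit 3 = 1  t=2,i=0
  ...#. -> .   bit 2 = 0  t=1,i=13
  ....# -> .   bit 1 = 0  t=1,i=12
  ..... -> #   bit 0 = 1  t=1,i=10
  bits 10001011010000111001011010011001 = 2336462489

2336462489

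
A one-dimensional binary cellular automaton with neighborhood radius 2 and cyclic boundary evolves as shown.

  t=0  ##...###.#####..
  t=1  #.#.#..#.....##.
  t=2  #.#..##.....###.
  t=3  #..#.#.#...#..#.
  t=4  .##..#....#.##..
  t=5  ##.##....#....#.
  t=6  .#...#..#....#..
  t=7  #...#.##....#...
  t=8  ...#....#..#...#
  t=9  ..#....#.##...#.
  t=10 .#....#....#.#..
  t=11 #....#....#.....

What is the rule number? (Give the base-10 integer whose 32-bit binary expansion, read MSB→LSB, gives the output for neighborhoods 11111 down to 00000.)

  [31] ##### => .  t=0,i=11
  [30] ####. => .  t=0,i=12
  [29] ###.# => #  t=0,i=7
  [28] ###.. => #  t=0,i=13
  [27] ##.## => .  t=0,i=8
  [26] ##.#. => .  t=1,i=15
  [25] ##..# => #  t=0,i=14
  [24] ##... => #  t=0,i=2
  [23] #.### => .  t=0,i=9
  [22] #.##. => .  t=4,i=12
  [21] #.#.# => #  t=1,i=0
  [20] #.#.. => .  t=1,i=4
  [19] #..## => .  t=0,i=15
  [18] #..#. => #  t=1,i=6
  [17] #...# => .  t=0,i=3
  [16] #.... => .  t=1,i=9
  [15] .#### => .  t=0,i=10
  [14] .###. => .  t=0,i=6
  [13] .##.# => #  t=1,i=14
  [12] .##.. => .  t=0,i=1
  [11] .#.## => .  t=4,i=11
  [10] .#.#. => .  t=1,i=1
  [9] .#..# => #  t=1,i=5
  [8] .#... => .  t=1,i=8
  [7] ..### => .  t=0,i=5
  [6] ..##. => #  t=0,i=0
  [5] ..#.# => .  t=3,i=3
  [4] ..#.. => .  t=1,i=7
  [3] ...## => #  t=0,i=4
  [2] ...#. => #  t=3,i=10
  [1] ....# => .  t=1,i=11
  [0] ..... => .  t=1,i=10
  bits 00110011001001000010001001001100 = 858006092

858006092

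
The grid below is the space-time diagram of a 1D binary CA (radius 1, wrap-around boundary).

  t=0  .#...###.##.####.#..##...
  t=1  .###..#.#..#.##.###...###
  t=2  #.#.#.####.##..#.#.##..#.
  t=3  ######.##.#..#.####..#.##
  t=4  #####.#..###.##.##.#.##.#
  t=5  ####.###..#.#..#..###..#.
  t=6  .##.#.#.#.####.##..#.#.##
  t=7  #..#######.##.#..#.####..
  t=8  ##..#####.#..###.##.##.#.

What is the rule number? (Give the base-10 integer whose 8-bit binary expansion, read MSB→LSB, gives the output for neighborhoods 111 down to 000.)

181

  nb ###: next=#  (t=0,i=6, bit7=1)
  nb ##.: next=.  (t=0,i=7, bit6=0)
  nb #.#: next=#  (t=0,i=8, bit5=1)
  nb #..: next=#  (t=0,i=2, bit4=1)
  nb .##: next=.  (t=0,i=5, bit3=0)
  nb .#.: next=#  (t=0,i=1, bit2=1)
  nb ..#: next=.  (t=0,i=0, bit1=0)
  nb ...: next=#  (t=0,i=3, bit0=1)
  bits 10110101 = 181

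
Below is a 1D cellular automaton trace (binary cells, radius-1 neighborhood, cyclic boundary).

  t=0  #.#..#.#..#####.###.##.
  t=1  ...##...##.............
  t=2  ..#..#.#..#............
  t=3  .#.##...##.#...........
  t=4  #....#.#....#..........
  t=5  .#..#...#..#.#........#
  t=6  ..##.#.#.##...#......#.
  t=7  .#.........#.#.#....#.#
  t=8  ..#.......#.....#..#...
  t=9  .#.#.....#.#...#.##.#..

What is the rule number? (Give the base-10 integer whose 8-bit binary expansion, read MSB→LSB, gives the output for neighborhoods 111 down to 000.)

  nb ###: next=.  (t=0,i=11, bit7=0)
  nb ##.: next=.  (t=0,i=14, bit6=0)
  nb #.#: next=.  (t=0,i=1, bit5=0)
  nb #..: next=#  (t=0,i=3, bit4=1)
  nb .##: next=.  (t=0,i=10, bit3=0)
  nb .#.: next=.  (t=0,i=0, bit2=0)
  nb ..#: next=#  (t=0,i=4, bit1=1)
  nb ...: next=.  (t=1,i=0, bit0=0)
  bits 00010010 = 18

18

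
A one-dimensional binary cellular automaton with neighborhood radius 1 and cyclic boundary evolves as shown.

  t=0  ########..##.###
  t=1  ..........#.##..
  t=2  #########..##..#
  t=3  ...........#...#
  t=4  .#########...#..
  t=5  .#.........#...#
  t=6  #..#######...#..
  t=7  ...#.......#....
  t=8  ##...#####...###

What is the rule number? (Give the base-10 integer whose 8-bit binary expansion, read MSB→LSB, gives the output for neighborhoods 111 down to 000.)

41

  nb ###: next=.  (t=0,i=0, bit7=0)
  nb ##.: next=.  (t=0,i=7, bit6=0)
  nb #.#: next=#  (t=0,i=12, bit5=1)
  nb #..: next=.  (t=0,i=8, bit4=0)
  nb .##: next=#  (t=0,i=10, bit3=1)
  nb .#.: next=.  (t=1,i=10, bit2=0)
  nb ..#: next=.  (t=0,i=9, bit1=0)
  nb ...: next=#  (t=1,i=0, bit0=1)
  bits 00101001 = 41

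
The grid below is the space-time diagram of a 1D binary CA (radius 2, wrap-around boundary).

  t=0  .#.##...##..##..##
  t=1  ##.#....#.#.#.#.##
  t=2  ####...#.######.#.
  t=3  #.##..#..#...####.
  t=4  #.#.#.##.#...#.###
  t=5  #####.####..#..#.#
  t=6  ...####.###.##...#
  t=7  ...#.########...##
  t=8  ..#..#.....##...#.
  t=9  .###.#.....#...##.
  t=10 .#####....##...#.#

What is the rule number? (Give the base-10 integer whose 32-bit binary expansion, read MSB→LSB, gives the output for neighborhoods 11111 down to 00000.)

2129684180

  ##### -> .   bit 31 = 0  t=2,i=11
  ####. -> #   bit 30 = 1  t=1,i=0
  ###.# -> #   bit 29 = 1  t=1,i=1
  ###.. -> #   bit 28 = 1  t=2,i=3
  ##.## -> #   bit 27 = 1  t=5,i=5
  ##.#. -> #   bit 26 = 1  t=0,i=0
  ##..# -> #   bit 25 = 1  t=0,i=10
  ##... -> .   bit 24 = 0  t=0,i=5
  #.### -> #   bit 23 = 1  t=1,i=16
  #.##. -> #   bit 22 = 1  t=0,i=3
  #.#.# -> #   bit 21 = 1  t=0,i=1
  #.#.. -> #   bit 20 = 1  t=1,i=3
  #..## -> .   bit 19 = 0  t=0,i=11
  #..#. -> .   bit 18 = 0  t=3,i=5
  #...# -> .   bit 17 = 0  t=0,i=6
  #.... -> .   bit 16 = 0  t=1,i=5
  .#### -> .   bit 15 = 0  t=1,i=17
  .###. -> #   bit 14 = 1  t=6,i=9
  .##.# -> #   bit 13 = 1  t=0,i=17
  .##.. -> .   bit 12 = 0  t=0,i=4
  .#.## -> .   bit 11 = 0  t=0,i=2
  .#.#. -> #   bit 10 = 1  t=1,i=9
  .#..# -> #   bit 9 = 1  t=3,i=7
  .#... -> .   bit 8 = 0  t=1,i=4
  ..### -> #   bit 7 = 1  t=3,i=13
  ..##. -> #   bit 6 = 1  t=0,i=8
  ..#.# -> .   bit 5 = 0  t=1,i=8
  ..#.. -> #   bit 4 = 1  t=3,i=6
  ...## -> .   bit 3 = 0  t=0,i=7
  ...#. -> #   bit 2 = 1  t=1,i=7
  ....# -> .   bit 1 = 0  t=1,i=6
  ..... -> .   bit 0 = 0  t=8,i=8
  bits 01111110111100000110011011010100 = 2129684180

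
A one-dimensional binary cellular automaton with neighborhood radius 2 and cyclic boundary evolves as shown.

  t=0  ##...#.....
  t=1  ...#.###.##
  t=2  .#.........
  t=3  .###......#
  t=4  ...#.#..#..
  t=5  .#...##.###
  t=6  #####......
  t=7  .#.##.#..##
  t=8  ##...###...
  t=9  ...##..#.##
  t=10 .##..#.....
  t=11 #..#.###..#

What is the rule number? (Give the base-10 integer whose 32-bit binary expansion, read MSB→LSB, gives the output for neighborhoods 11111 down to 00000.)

1446216474

  [31] ##### => .  t=6,i=2
  [30] ####. => #  t=6,i=3
  [29] ###.# => .  t=1,i=7
  [28] ###.. => #  t=3,i=3
  [27] ##.## => .  t=1,i=8
  [26] ##.#. => #  t=5,i=0
  [25] ##..# => #  t=9,i=5
  [24] ##... => .  t=0,i=2
  [23] #.### => .  t=1,i=5
  [22] #.##. => .  t=1,i=9
  [21] #.#.# => #  t=7,i=1
  [20] #.#.. => #  t=4,i=5
  [19] #..## => .  t=7,i=8
  [18] #..#. => .  t=4,i=7
  [17] #...# => #  t=0,i=3
  [16] #.... => #  t=0,i=7
  [15] .#### => #  t=6,i=1
  [14] .###. => .  t=1,i=6
  [13] .##.# => .  t=5,i=6
  [12] .##.. => .  t=0,i=1
  [11] .#.## => .  t=1,i=4
  [10] .#.#. => .  t=4,i=4
  [9] .#..# => #  t=4,i=6
  [8] .#... => #  t=0,i=6
  [7] ..### => .  t=6,i=0
  [6] ..##. => .  t=0,i=0
  [5] ..#.# => .  t=1,i=3
  [4] ..#.. => #  t=0,i=5
  [3] ...## => #  t=0,i=10
  [2] ...#. => .  t=0,i=4
  [1] ....# => #  t=0,i=9
  [0] ..... => .  t=0,i=8
  bits 01010110001100111000001100011010 = 1446216474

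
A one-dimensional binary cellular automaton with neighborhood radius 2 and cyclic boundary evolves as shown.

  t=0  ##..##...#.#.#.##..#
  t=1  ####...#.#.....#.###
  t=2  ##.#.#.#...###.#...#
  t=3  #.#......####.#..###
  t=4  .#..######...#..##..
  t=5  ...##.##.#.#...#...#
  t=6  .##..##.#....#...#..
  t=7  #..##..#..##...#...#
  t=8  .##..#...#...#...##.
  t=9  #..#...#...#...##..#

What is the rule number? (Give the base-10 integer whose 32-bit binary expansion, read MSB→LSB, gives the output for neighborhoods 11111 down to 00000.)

2655731883

  nb #####: next=#  (t=1,i=0, bit31=1)
  nb ####.: next=.  (t=1,i=2, bit30=0)
  nb ###.#: next=.  (t=2,i=1, bit29=0)
  nb ###..: next=#  (t=0,i=1, bit28=1)
  nb ##.##: next=#  (t=5,i=5, bit27=1)
  nb ##.#.: next=#  (t=2,i=2, bit26=1)
  nb ##..#: next=#  (t=0,i=2, bit25=1)
  nb ##...: next=.  (t=0,i=6, bit24=0)
  nb #.###: next=.  (t=1,i=17, bit23=0)
  nb #.##.: next=#  (t=0,i=15, bit22=1)
  nb #.#.#: next=.  (t=0,i=11, bit21=0)
  nb #.#..: next=.  (t=1,i=9, bit20=0)
  nb #..##: next=#  (t=0,i=3, bit19=1)
  nb #..#.: next=.  (t=7,i=6, bit18=0)
  nb #...#: next=#  (t=0,i=7, bit17=1)
  nb #....: next=#  (t=1,i=11, bit16=1)
  nb .####: next=.  (t=1,i=18, bit15=0)
  nb .###.: next=#  (t=0,i=0, bit14=1)
  nb .##.#: next=.  (t=5,i=4, bit13=0)
  nb .##..: next=.  (t=0,i=5, bit12=0)
  nb .#.##: next=.  (t=0,i=14, bit11=0)
  nb .#.#.: next=.  (t=0,i=10, bit10=0)
  nb .#..#: next=.  (t=3,i=15, bit9=0)
  nb .#...: next=.  (t=1,i=10, bit8=0)
  nb ..###: next=#  (t=0,i=19, bit7=1)
  nb ..##.: next=.  (t=0,i=4, bit6=0)
  nb ..#.#: next=#  (t=0,i=9, bit5=1)
  nb ..#..: next=.  (t=4,i=1, bit4=0)
  nb ...##: next=#  (t=2,i=10, bit3=1)
  nb ...#.: next=.  (t=0,i=8, bit2=0)
  nb ....#: next=#  (t=1,i=13, bit1=1)
  nb .....: next=#  (t=1,i=12, bit0=1)
  bits 10011110010010110100000010101011 = 2655731883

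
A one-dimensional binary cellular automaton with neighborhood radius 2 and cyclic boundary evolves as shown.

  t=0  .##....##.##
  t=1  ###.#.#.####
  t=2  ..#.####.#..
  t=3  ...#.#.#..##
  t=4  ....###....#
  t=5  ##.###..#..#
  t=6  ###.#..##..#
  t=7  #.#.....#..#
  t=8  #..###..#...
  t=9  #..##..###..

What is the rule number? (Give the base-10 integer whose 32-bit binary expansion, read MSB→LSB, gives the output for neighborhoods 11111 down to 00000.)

677772697

  #####|.  b31=0 t=1,i=0
  ####.|.  b30=0 t=1,i=1
  ###.#|#  b29=1 t=1,i=2
  ###..|.  b28=0 t=4,i=6
  ##.##|#  b27=1 t=0,i=0
  ##.#.|.  b26=0 t=1,i=3
  ##..#|.  b25=0 t=5,i=6
  ##...|.  b24=0 t=0,i=3
  #.###|.  b23=0 t=1,i=8
  #.##.|#  b22=1 t=0,i=1
  #.#.#|#  b21=1 t=1,i=4
  #.#..|.  b20=0 t=2,i=9
  #..##|.  b19=0 t=3,i=9
  #..#.|#  b18=1 t=5,i=7
  #...#|.  b17=0 t=3,i=1
  #....|#  b16=1 t=0,i=4
  .####|#  b15=1 t=1,i=9
  .###.|#  b14=1 t=4,i=5
  .##.#|#  b13=1 t=0,i=8
  .##..|#  b12=1 t=0,i=2
  .#.##|#  b11=1 t=1,i=7
  .#.#.|#  b10=1 t=1,i=5
  .#..#|.  b9=0 t=3,i=8
  .#...|#  b8=1 t=2,i=10
  ..###|#  b7=1 t=4,i=4
  ..##.|.  b6=0 t=0,i=7
  ..#.#|.  b5=0 t=2,i=2
  ..#..|#  b4=1 t=4,i=11
  ...##|#  b3=1 t=0,i=6
  ...#.|.  b2=0 t=2,i=1
  ....#|.  b1=0 t=0,i=5
  .....|#  b0=1 t=7,i=5
  bits 00101000011001011111110110011001 = 677772697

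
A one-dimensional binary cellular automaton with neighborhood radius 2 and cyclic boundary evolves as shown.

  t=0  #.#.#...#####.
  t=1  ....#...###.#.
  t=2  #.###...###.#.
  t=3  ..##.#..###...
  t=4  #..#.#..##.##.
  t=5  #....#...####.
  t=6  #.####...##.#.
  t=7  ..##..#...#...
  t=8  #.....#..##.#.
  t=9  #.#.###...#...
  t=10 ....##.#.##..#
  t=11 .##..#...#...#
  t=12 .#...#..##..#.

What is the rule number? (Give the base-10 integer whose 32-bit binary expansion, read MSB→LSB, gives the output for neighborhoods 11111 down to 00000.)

  #####|#  b31=1 t=0,i=10
  ####.|.  b30=0 t=0,i=11
  ###.#|#  b29=1 t=0,i=12
  ###..|.  b28=0 t=2,i=4
  ##.##|#  b27=1 t=4,i=10
  ##.#.|.  b26=0 t=0,i=13
  ##..#|.  b25=0 t=7,i=4
  ##...|#  b24=1 t=2,i=5
  #.###|#  b23=1 t=2,i=2
  #.##.|#  b22=1 t=4,i=11
  #.#.#|.  b21=0 t=0,i=0
  #.#..|#  b20=1 t=0,i=4
  #..##|.  b19=0 t=3,i=7
  #..#.|.  b18=0 t=4,i=2
  #...#|.  b17=0 t=0,i=6
  #....|#  b16=1 t=1,i=0
  .####|#  b15=1 t=0,i=9
  .###.|#  b14=1 t=1,i=9
  .##.#|#  b13=1 t=3,i=3
  .##..|.  b12=0 t=7,i=3
  .#.##|.  b11=0 t=2,i=1
  .#.#.|.  b10=0 t=0,i=1
  .#..#|.  b9=0 t=3,i=6
  .#...|.  b8=0 t=0,i=5
  ..###|#  b7=1 t=0,i=8
  ..##.|.  b6=0 t=3,i=2
  ..#.#|.  b5=0 t=4,i=3
  ..#..|#  b4=1 t=1,i=4
  ...##|.  b3=0 t=0,i=7
  ...#.|#  b2=1 t=1,i=3
  ....#|#  b1=1 t=1,i=2
  .....|.  b0=0 t=1,i=1
  bits 10101001110100011110000010010110 = 2849104022

2849104022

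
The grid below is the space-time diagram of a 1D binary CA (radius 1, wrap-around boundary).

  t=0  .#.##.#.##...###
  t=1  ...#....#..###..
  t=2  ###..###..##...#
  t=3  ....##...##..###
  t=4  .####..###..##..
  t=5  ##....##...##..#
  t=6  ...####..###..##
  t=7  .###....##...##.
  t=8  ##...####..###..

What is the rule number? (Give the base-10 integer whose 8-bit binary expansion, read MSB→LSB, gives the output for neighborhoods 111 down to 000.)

  ###|.  b7=0 t=0,i=14
  ##.|.  b6=0 t=0,i=4
  #.#|.  b5=0 t=0,i=0
  #..|.  b4=0 t=0,i=10
  .##|#  b3=1 t=0,i=3
  .#.|.  b2=0 t=0,i=1
  ..#|#  b1=1 t=0,i=12
  ...|#  b0=1 t=0,i=11
  bits 00001011 = 11

11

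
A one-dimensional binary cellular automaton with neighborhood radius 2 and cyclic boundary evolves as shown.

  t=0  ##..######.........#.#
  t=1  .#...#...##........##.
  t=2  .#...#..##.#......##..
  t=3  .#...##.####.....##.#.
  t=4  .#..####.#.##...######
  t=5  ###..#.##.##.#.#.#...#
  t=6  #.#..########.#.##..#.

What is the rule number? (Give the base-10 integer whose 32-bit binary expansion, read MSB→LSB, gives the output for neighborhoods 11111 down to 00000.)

1028697720

  [31] ##### => .  t=0,i=6
  [30] ####. => .  t=0,i=8
  [29] ###.# => #  t=4,i=7
  [28] ###.. => #  t=0,i=1
  [27] ##.## => #  t=3,i=7
  [26] ##.#. => #  t=2,i=10
  [25] ##..# => .  t=0,i=2
  [24] ##... => #  t=0,i=10
  [23] #.### => .  t=0,i=21
  [22] #.##. => #  t=4,i=11
  [21] #.#.# => .  t=4,i=9
  [20] #.#.. => #  t=2,i=11
  [19] #..## => .  t=0,i=3
  [18] #..#. => .  t=1,i=0
  [17] #...# => .  t=1,i=3
  [16] #.... => .  t=0,i=11
  [15] .#### => #  t=0,i=5
  [14] .###. => .  t=0,i=0
  [13] .##.# => #  t=2,i=9
  [12] .##.. => .  t=1,i=10
  [11] .#.## => #  t=0,i=20
  [10] .#.#. => #  t=5,i=14
  [9] .#..# => #  t=2,i=6
  [8] .#... => .  t=1,i=2
  [7] ..### => .  t=0,i=4
  [6] ..##. => #  t=1,i=9
  [5] ..#.# => #  t=0,i=19
  [4] ..#.. => #  t=1,i=1
  [3] ...## => #  t=1,i=8
  [2] ...#. => .  t=0,i=18
  [1] ....# => .  t=0,i=17
  [0] ..... => .  t=0,i=12
  bits 00111101010100001010111001111000 = 1028697720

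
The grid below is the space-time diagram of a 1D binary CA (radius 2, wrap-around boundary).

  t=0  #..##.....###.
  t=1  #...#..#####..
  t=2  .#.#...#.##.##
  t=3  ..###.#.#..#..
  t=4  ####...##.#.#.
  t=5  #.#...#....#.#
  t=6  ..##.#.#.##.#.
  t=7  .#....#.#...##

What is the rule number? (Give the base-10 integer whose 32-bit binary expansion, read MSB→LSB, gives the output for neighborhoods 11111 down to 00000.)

  [31] ##### => #  t=1,i=9
  [30] ####. => #  t=1,i=10
  [29] ###.# => .  t=0,i=12
  [28] ###.. => .  t=1,i=11
  [27] ##.## => #  t=2,i=11
  [26] ##.#. => .  t=0,i=13
  [25] ##..# => #  t=1,i=12
  [24] ##... => .  t=0,i=5
  [23] #.### => #  t=4,i=0
  [22] #.##. => .  t=2,i=9
  [21] #.#.# => .  t=2,i=1
  [20] #.#.. => #  t=0,i=0
  [19] #..## => .  t=0,i=2
  [18] #..#. => #  t=1,i=13
  [17] #...# => .  t=1,i=2
  [16] #.... => .  t=0,i=6
  [15] .#### => .  t=1,i=8
  [14] .###. => #  t=0,i=11
  [13] .##.# => .  t=2,i=10
  [12] .##.. => #  t=0,i=4
  [11] .#.## => #  t=2,i=8
  [10] .#.#. => #  t=2,i=2
  [9] .#..# => .  t=0,i=1
  [8] .#... => #  t=1,i=1
  [7] ..### => #  t=0,i=10
  [6] ..##. => .  t=0,i=3
  [5] ..#.# => .  t=2,i=7
  [4] ..#.. => .  t=1,i=0
  [3] ...## => #  t=0,i=9
  [2] ...#. => #  t=1,i=3
  [1] ....# => #  t=0,i=8
  [0] ..... => #  t=0,i=7
  bits 11001010100101000101110110001111 = 3398720911

3398720911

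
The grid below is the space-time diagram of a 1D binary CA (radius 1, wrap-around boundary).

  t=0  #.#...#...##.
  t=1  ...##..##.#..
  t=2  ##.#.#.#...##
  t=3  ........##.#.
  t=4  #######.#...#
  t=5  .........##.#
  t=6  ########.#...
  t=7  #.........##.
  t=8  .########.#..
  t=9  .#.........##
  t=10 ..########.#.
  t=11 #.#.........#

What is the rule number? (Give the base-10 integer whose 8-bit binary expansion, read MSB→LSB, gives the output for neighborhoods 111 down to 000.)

  ###|.  b7=0 t=2,i=0
  ##.|.  b6=0 t=0,i=11
  #.#|.  b5=0 t=0,i=1
  #..|#  b4=1 t=0,i=3
  .##|#  b3=1 t=0,i=10
  .#.|.  b2=0 t=0,i=0
  ..#|.  b1=0 t=0,i=5
  ...|#  b0=1 t=0,i=4
  bits 00011001 = 25

25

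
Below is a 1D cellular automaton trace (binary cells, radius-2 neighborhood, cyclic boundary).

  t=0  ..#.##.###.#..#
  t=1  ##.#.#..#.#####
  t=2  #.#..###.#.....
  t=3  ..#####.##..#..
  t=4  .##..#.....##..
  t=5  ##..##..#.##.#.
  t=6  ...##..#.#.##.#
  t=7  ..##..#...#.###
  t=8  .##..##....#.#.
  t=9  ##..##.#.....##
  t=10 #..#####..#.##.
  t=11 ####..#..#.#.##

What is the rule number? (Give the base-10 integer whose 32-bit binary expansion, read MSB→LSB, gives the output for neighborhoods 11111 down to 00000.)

  #####|.  b31=0 t=1,i=12
  ####.|#  b30=1 t=1,i=0
  ###.#|.  b29=0 t=0,i=9
  ###..|.  b28=0 t=7,i=14
  ##.##|.  b27=0 t=0,i=6
  ##.#.|#  b26=1 t=0,i=10
  ##..#|.  b25=0 t=3,i=10
  ##...|#  b24=1 t=4,i=13
  #.###|.  b23=0 t=0,i=7
  #.##.|.  b22=0 t=0,i=4
  #.#.#|.  b21=0 t=1,i=3
  #.#..|#  b20=1 t=0,i=11
  #..##|#  b19=1 t=2,i=4
  #..#.|#  b18=1 t=0,i=1
  #...#|.  b17=0 t=4,i=14
  #....|.  b16=0 t=2,i=11
  .####|.  b15=0 t=1,i=11
  .###.|#  b14=1 t=0,i=8
  .##.#|#  b13=1 t=0,i=5
  .##..|.  b12=0 t=3,i=9
  .#.##|#  b11=1 t=0,i=3
  .#.#.|.  b10=0 t=1,i=4
  .#..#|#  b9=1 t=0,i=0
  .#...|.  b8=0 t=2,i=10
  ..###|#  b7=1 t=2,i=5
  ..##.|#  b6=1 t=4,i=1
  ..#.#|.  b5=0 t=0,i=2
  ..#..|#  b4=1 t=0,i=14
  ...##|#  b3=1 t=3,i=1
  ...#.|.  b2=0 t=2,i=14
  ....#|.  b1=0 t=2,i=13
  .....|#  b0=1 t=2,i=12
  bits 01000101000111000110101011011001 = 1159490265

1159490265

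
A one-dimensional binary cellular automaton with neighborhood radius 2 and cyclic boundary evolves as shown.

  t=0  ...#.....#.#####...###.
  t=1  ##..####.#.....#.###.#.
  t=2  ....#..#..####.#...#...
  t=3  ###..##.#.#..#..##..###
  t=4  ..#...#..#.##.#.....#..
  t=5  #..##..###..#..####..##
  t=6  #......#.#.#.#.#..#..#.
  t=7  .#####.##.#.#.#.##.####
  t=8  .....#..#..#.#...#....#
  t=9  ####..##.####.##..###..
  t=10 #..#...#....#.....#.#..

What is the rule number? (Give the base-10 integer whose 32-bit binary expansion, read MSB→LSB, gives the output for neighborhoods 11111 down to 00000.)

805775275

  ##### -> .   bit 31 = 0  t=0,i=13
  ####. -> .   bit 30 = 0  t=0,i=14
  ###.# -> #   bit 29 = 1  t=1,i=7
  ###.. -> #   bit 28 = 1  t=0,i=15
  ##.## -> .   bit 27 = 0  t=7,i=0
  ##.#. -> .   bit 26 = 0  t=1,i=8
  ##..# -> .   bit 25 = 0  t=1,i=2
  ##... -> .   bit 24 = 0  t=0,i=16
  #.### -> .   bit 23 = 0  t=0,i=11
  #.##. -> .   bit 22 = 0  t=1,i=0
  #.#.# -> .   bit 21 = 0  t=1,i=21
  #.#.. -> .   bit 20 = 0  t=1,i=9
  #..## -> .   bit 19 = 0  t=1,i=3
  #..#. -> #   bit 18 = 1  t=2,i=6
  #...# -> #   bit 17 = 1  t=0,i=17
  #.... -> #   bit 16 = 1  t=0,i=0
  .#### -> .   bit 15 = 0  t=0,i=12
  .###. -> .   bit 14 = 0  t=0,i=20
  .##.# -> #   bit 13 = 1  t=3,i=6
  .##.. -> .   bit 12 = 0  t=1,i=1
  .#.## -> .   bit 11 = 0  t=0,i=10
  .#.#. -> #   bit 10 = 1  t=3,i=9
  .#..# -> #   bit 9 = 1  t=2,i=5
  .#... -> #   bit 8 = 1  t=0,i=4
  ..### -> #   bit 7 = 1  t=0,i=19
  ..##. -> .   bit 6 = 0  t=3,i=5
  ..#.# -> #   bit 5 = 1  t=0,i=9
  ..#.. -> .   bit 4 = 0  t=0,i=3
  ...## -> #   bit 3 = 1  t=0,i=18
  ...#. -> .   bit 2 = 0  t=0,i=2
  ....# -> #   bit 1 = 1  t=0,i=1
  ..... -> #   bit 0 = 1  t=0,i=6
  bits 00110000000001110010011110101011 = 805775275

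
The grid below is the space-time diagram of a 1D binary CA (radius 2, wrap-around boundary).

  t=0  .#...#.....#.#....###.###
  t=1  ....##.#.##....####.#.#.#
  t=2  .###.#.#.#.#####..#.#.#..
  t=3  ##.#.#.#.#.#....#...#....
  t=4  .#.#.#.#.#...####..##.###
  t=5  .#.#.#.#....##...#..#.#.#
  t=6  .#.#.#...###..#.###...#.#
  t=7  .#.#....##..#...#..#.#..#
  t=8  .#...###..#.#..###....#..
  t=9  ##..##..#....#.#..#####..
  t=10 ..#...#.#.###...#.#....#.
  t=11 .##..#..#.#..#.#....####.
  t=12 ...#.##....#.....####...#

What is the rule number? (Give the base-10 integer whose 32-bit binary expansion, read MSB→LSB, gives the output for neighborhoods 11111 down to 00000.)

601957022

  #####|.  b31=0 t=2,i=13
  ####.|.  b30=0 t=1,i=17
  ###.#|#  b29=1 t=0,i=20
  ###..|.  b28=0 t=2,i=15
  ##.##|.  b27=0 t=0,i=21
  ##.#.|.  b26=0 t=0,i=0
  ##..#|#  b25=1 t=2,i=16
  ##...|#  b24=1 t=1,i=11
  #.###|#  b23=1 t=0,i=22
  #.##.|#  b22=1 t=1,i=9
  #.#.#|#  b21=1 t=1,i=7
  #.#..|.  b20=0 t=0,i=1
  #..##|.  b19=0 t=4,i=18
  #..#.|.  b18=0 t=2,i=17
  #...#|.  b17=0 t=0,i=3
  #....|#  b16=1 t=0,i=7
  .####|.  b15=0 t=1,i=16
  .###.|.  b14=0 t=0,i=19
  .##.#|#  b13=1 t=1,i=5
  .##..|.  b12=0 t=1,i=10
  .#.##|.  b11=0 t=1,i=8
  .#.#.|.  b10=0 t=0,i=12
  .#..#|#  b9=1 t=5,i=18
  .#...|.  b8=0 t=0,i=2
  ..###|#  b7=1 t=0,i=18
  ..##.|.  b6=0 t=1,i=4
  ..#.#|.  b5=0 t=0,i=11
  ..#..|#  b4=1 t=0,i=5
  ...##|#  b3=1 t=0,i=17
  ...#.|#  b2=1 t=0,i=4
  ....#|#  b1=1 t=0,i=9
  .....|.  b0=0 t=0,i=8
  bits 00100011111000010010001010011110 = 601957022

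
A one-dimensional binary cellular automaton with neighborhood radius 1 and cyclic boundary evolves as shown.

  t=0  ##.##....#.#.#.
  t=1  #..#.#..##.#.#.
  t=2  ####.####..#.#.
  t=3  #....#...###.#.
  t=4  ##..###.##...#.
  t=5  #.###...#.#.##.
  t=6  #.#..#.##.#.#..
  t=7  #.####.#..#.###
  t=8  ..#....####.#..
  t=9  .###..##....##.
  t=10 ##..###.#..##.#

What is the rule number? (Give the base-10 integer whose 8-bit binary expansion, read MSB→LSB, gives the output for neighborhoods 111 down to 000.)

30

  [7] ### => .  t=2,i=1
  [6] ##. => .  t=0,i=1
  [5] #.# => .  t=0,i=2
  [4] #.. => #  t=0,i=5
  [3] .## => #  t=0,i=0
  [2] .#. => #  t=0,i=9
  [1] ..# => #  t=0,i=8
  [0] ... => .  t=0,i=6
  bits 00011110 = 30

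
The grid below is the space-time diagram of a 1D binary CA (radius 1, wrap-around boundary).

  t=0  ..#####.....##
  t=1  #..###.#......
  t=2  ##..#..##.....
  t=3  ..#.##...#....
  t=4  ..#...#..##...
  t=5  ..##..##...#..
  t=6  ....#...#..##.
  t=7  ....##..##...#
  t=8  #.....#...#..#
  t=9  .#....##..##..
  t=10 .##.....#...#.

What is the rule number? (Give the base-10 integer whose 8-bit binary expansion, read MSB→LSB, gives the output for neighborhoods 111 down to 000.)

  ###|#  b7=1 t=0,i=3
  ##.|.  b6=0 t=0,i=6
  #.#|.  b5=0 t=1,i=6
  #..|#  b4=1 t=0,i=0
  .##|.  b3=0 t=0,i=2
  .#.|#  b2=1 t=1,i=0
  ..#|.  b1=0 t=0,i=1
  ...|.  b0=0 t=0,i=8
  bits 10010100 = 148

148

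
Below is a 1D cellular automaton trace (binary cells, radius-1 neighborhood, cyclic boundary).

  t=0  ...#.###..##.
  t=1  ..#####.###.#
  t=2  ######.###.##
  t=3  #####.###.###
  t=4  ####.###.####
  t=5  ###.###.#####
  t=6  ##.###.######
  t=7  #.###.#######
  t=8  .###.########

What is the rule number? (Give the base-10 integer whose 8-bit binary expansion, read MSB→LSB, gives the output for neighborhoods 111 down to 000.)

190

  ###|#  b7=1 t=0,i=6
  ##.|.  b6=0 t=0,i=7
  #.#|#  b5=1 t=0,i=4
  #..|#  b4=1 t=0,i=8
  .##|#  b3=1 t=0,i=5
  .#.|#  b2=1 t=0,i=3
  ..#|#  b1=1 t=0,i=2
  ...|.  b0=0 t=0,i=0
  bits 10111110 = 190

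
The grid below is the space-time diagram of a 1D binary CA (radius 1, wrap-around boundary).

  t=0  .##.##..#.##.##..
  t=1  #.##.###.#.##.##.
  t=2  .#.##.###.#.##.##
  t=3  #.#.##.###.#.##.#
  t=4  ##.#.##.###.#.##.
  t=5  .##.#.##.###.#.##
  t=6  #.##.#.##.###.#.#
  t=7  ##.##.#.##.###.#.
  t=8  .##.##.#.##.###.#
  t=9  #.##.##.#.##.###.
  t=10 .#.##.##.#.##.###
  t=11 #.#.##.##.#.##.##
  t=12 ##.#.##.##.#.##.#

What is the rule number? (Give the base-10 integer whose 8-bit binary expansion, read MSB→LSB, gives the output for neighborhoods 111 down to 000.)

242

  ### -> #   bit 7 = 1  t=1,i=6
  ##. -> #   bit 6 = 1  t=0,i=2
  #.# -> #   bit 5 = 1  t=0,i=3
  #.. -> #   bit 4 = 1  t=0,i=6
  .## -> .   bit 3 = 0  t=0,i=1
  .#. -> .   bit 2 = 0  t=0,i=8
  ..# -> #   bit 1 = 1  t=0,i=0
  ... -> .   bit 0 = 0  t=0,i=16
  bits 11110010 = 242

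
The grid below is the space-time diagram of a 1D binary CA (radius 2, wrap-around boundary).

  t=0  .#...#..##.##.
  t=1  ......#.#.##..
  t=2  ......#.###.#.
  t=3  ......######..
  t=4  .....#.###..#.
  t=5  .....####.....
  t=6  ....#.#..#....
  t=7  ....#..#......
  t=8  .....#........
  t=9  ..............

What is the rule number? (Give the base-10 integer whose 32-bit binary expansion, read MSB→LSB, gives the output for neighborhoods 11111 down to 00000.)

2917190248

  [31] ##### => #  t=3,i=8
  [30] ####. => .  t=3,i=10
  [29] ###.# => #  t=2,i=10
  [28] ###.. => .  t=3,i=11
  [27] ##.## => #  t=0,i=10
  [26] ##.#. => #  t=2,i=11
  [25] ##..# => .  t=0,i=13
  [24] ##... => #  t=1,i=12
  [23] #.### => #  t=2,i=8
  [22] #.##. => #  t=0,i=11
  [21] #.#.# => #  t=1,i=8
  [20] #.#.. => .  t=2,i=12
  [19] #..## => .  t=0,i=7
  [18] #..#. => .  t=0,i=0
  [17] #...# => .  t=0,i=3
  [16] #.... => .  t=1,i=13
  [15] .#### => #  t=3,i=7
  [14] .###. => #  t=2,i=9
  [13] .##.# => .  t=0,i=9
  [12] .##.. => .  t=0,i=12
  [11] .#.## => #  t=1,i=9
  [10] .#.#. => .  t=1,i=7
  [9] .#..# => #  t=0,i=6
  [8] .#... => .  t=0,i=2
  [7] ..### => .  t=3,i=6
  [6] ..##. => #  t=0,i=8
  [5] ..#.# => #  t=1,i=6
  [4] ..#.. => .  t=0,i=1
  [3] ...## => #  t=3,i=5
  [2] ...#. => .  t=0,i=4
  [1] ....# => .  t=1,i=4
  [0] ..... => .  t=1,i=0
  bits 10101101111000001100101001101000 = 2917190248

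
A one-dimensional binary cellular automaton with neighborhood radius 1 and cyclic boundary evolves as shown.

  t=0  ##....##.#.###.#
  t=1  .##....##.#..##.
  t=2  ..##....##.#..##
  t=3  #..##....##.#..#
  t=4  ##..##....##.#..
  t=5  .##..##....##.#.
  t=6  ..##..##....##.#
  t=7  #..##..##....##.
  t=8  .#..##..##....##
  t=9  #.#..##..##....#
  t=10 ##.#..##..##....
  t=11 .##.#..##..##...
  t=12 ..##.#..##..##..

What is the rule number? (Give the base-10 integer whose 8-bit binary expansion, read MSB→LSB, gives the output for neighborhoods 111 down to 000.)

  nb ###: next=.  (t=0,i=0, bit7=0)
  nb ##.: next=#  (t=0,i=1, bit6=1)
  nb #.#: next=#  (t=0,i=8, bit5=1)
  nb #..: next=#  (t=0,i=2, bit4=1)
  nb .##: next=.  (t=0,i=6, bit3=0)
  nb .#.: next=.  (t=0,i=9, bit2=0)
  nb ..#: next=.  (t=0,i=5, bit1=0)
  nb ...: next=.  (t=0,i=3, bit0=0)
  bits 01110000 = 112

112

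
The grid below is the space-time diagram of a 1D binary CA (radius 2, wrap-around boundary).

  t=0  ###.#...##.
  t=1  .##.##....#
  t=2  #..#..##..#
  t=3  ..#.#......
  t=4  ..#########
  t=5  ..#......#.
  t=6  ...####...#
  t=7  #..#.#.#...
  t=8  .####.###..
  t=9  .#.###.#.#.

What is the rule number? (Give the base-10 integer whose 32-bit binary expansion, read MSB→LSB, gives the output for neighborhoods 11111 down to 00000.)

1763004321

  nb #####: next=.  (t=4,i=4, bit31=0)
  nb ####.: next=#  (t=4,i=9, bit30=1)
  nb ###.#: next=#  (t=0,i=2, bit29=1)
  nb ###..: next=.  (t=4,i=10, bit28=0)
  nb ##.##: next=#  (t=0,i=10, bit27=1)
  nb ##.#.: next=.  (t=0,i=3, bit26=0)
  nb ##..#: next=.  (t=2,i=1, bit25=0)
  nb ##...: next=#  (t=1,i=6, bit24=1)
  nb #.###: next=.  (t=0,i=0, bit23=0)
  nb #.##.: next=.  (t=1,i=1, bit22=0)
  nb #.#.#: next=.  (t=7,i=5, bit21=0)
  nb #.#..: next=#  (t=0,i=4, bit20=1)
  nb #..##: next=.  (t=2,i=5, bit19=0)
  nb #..#.: next=#  (t=2,i=2, bit18=1)
  nb #...#: next=.  (t=0,i=6, bit17=0)
  nb #....: next=#  (t=1,i=7, bit16=1)
  nb .####: next=.  (t=4,i=3, bit15=0)
  nb .###.: next=#  (t=0,i=1, bit14=1)
  nb .##.#: next=.  (t=0,i=9, bit13=0)
  nb .##..: next=.  (t=1,i=5, bit12=0)
  nb .#.##: next=#  (t=1,i=0, bit11=1)
  nb .#.#.: next=#  (t=3,i=3, bit10=1)
  nb .#..#: next=#  (t=2,i=4, bit9=1)
  nb .#...: next=#  (t=0,i=5, bit8=1)
  nb ..###: next=#  (t=4,i=2, bit7=1)
  nb ..##.: next=.  (t=0,i=8, bit6=0)
  nb ..#.#: next=#  (t=1,i=10, bit5=1)
  nb ..#..: next=.  (t=2,i=3, bit4=0)
  nb ...##: next=.  (t=0,i=7, bit3=0)
  nb ...#.: next=.  (t=1,i=9, bit2=0)
  nb ....#: next=.  (t=1,i=8, bit1=0)
  nb .....: next=#  (t=3,i=7, bit0=1)
  bits 01101001000101010100111110100001 = 1763004321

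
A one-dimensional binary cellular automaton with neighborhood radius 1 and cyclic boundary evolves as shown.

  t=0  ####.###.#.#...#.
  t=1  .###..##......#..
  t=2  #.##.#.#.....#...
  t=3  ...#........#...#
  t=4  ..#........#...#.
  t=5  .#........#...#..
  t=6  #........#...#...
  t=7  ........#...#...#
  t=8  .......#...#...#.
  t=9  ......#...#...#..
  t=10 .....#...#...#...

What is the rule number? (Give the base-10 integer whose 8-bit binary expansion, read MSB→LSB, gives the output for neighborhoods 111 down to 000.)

194

  ###|#  b7=1 t=0,i=1
  ##.|#  b6=1 t=0,i=3
  #.#|.  b5=0 t=0,i=4
  #..|.  b4=0 t=0,i=12
  .##|.  b3=0 t=0,i=0
  .#.|.  b2=0 t=0,i=9
  ..#|#  b1=1 t=0,i=14
  ...|.  b0=0 t=0,i=13
  bits 11000010 = 194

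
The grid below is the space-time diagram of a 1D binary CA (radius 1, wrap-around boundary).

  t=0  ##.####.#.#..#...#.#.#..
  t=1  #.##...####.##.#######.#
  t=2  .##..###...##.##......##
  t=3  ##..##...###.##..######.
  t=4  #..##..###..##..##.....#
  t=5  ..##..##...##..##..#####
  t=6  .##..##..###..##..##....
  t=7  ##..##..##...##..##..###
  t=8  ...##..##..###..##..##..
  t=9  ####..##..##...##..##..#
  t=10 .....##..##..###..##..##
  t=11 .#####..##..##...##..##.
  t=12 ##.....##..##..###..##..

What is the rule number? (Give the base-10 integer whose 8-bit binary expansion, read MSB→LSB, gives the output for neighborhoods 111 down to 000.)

47

  nb ###: next=.  (t=0,i=4, bit7=0)
  nb ##.: next=.  (t=0,i=1, bit6=0)
  nb #.#: next=#  (t=0,i=2, bit5=1)
  nb #..: next=.  (t=0,i=11, bit4=0)
  nb .##: next=#  (t=0,i=0, bit3=1)
  nb .#.: next=#  (t=0,i=8, bit2=1)
  nb ..#: next=#  (t=0,i=12, bit1=1)
  nb ...: next=#  (t=0,i=15, bit0=1)
  bits 00101111 = 47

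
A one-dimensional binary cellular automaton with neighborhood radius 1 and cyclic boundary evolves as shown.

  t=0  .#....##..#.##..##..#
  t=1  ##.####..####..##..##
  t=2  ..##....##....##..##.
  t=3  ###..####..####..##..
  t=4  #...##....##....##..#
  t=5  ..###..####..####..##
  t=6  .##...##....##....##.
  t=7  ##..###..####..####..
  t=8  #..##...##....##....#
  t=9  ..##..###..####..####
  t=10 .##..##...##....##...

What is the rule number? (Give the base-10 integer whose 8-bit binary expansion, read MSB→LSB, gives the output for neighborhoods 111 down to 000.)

47

  nb ###: next=.  (t=1,i=0, bit7=0)
  nb ##.: next=.  (t=0,i=7, bit6=0)
  nb #.#: next=#  (t=0,i=0, bit5=1)
  nb #..: next=.  (t=0,i=2, bit4=0)
  nb .##: next=#  (t=0,i=6, bit3=1)
  nb .#.: next=#  (t=0,i=1, bit2=1)
  nb ..#: next=#  (t=0,i=5, bit1=1)
  nb ...: next=#  (t=0,i=3, bit0=1)
  bits 00101111 = 47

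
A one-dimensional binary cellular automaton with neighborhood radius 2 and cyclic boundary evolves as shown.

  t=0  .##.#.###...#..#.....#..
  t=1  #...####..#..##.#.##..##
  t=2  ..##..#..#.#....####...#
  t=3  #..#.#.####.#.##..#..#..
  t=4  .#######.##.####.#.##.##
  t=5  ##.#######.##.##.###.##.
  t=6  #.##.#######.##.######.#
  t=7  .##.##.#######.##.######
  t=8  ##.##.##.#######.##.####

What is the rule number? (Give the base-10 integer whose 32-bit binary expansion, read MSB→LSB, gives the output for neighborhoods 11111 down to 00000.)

  nb #####: next=#  (t=4,i=3, bit31=1)
  nb ####.: next=#  (t=1,i=6, bit30=1)
  nb ###.#: next=#  (t=3,i=10, bit29=1)
  nb ###..: next=.  (t=0,i=8, bit28=0)
  nb ##.##: next=#  (t=4,i=0, bit27=1)
  nb ##.#.: next=.  (t=0,i=3, bit26=0)
  nb ##..#: next=.  (t=1,i=8, bit25=0)
  nb ##...: next=.  (t=0,i=9, bit24=0)
  nb #.###: next=#  (t=0,i=6, bit23=1)
  nb #.##.: next=#  (t=1,i=18, bit22=1)
  nb #.#.#: next=#  (t=0,i=4, bit21=1)
  nb #.#..: next=.  (t=2,i=11, bit20=0)
  nb #..##: next=.  (t=1,i=12, bit19=0)
  nb #..#.: next=#  (t=0,i=14, bit18=1)
  nb #...#: next=#  (t=0,i=10, bit17=1)
  nb #....: next=.  (t=0,i=17, bit16=0)
  nb .####: next=.  (t=1,i=5, bit15=0)
  nb .###.: next=#  (t=0,i=7, bit14=1)
  nb .##.#: next=.  (t=0,i=2, bit13=0)
  nb .##..: next=#  (t=1,i=19, bit12=1)
  nb .#.##: next=#  (t=0,i=5, bit11=1)
  nb .#.#.: next=#  (t=2,i=10, bit10=1)
  nb .#..#: next=#  (t=0,i=13, bit9=1)
  nb .#...: next=#  (t=0,i=16, bit8=1)
  nb ..###: next=.  (t=1,i=4, bit7=0)
  nb ..##.: next=.  (t=0,i=1, bit6=0)
  nb ..#.#: next=#  (t=2,i=9, bit5=1)
  nb ..#..: next=.  (t=0,i=12, bit4=0)
  nb ...##: next=#  (t=0,i=0, bit3=1)
  nb ...#.: next=.  (t=0,i=11, bit2=0)
  nb ....#: next=#  (t=0,i=19, bit1=1)
  nb .....: next=#  (t=0,i=18, bit0=1)
  bits 11101000111001100101111100101011 = 3907411755

3907411755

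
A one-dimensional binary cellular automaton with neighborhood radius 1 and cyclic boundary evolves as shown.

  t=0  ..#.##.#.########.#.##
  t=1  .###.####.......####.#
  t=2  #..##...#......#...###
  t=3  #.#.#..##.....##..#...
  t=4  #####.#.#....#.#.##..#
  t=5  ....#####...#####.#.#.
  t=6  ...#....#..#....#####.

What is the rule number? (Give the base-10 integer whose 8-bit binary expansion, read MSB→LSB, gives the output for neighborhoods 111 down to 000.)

102

  ### -> .   bit 7 = 0  t=0,i=10
  ##. -> #   bit 6 = 1  t=0,i=5
  #.# -> #   bit 5 = 1  t=0,i=3
  #.. -> .   bit 4 = 0  t=0,i=0
  .## -> .   bit 3 = 0  t=0,i=4
  .#. -> #   bit 2 = 1  t=0,i=2
  ..# -> #   bit 1 = 1  t=0,i=1
  ... -> .   bit 0 = 0  t=1,i=10
  bits 01100110 = 102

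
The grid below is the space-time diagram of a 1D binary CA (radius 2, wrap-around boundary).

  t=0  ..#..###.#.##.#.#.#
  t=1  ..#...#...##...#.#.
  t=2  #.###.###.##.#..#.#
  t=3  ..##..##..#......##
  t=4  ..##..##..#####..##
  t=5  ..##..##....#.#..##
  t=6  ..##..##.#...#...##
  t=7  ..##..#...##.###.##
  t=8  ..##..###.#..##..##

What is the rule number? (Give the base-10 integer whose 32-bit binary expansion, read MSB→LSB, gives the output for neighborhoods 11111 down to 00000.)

2428722513

  nb #####: next=#  (t=4,i=12, bit31=1)
  nb ####.: next=.  (t=4,i=13, bit30=0)
  nb ###.#: next=.  (t=0,i=7, bit29=0)
  nb ###..: next=#  (t=4,i=14, bit28=1)
  nb ##.##: next=.  (t=2,i=1, bit27=0)
  nb ##.#.: next=.  (t=0,i=8, bit26=0)
  nb ##..#: next=.  (t=3,i=0, bit25=0)
  nb ##...: next=.  (t=1,i=12, bit24=0)
  nb #.###: next=#  (t=2,i=2, bit23=1)
  nb #.##.: next=#  (t=0,i=11, bit22=1)
  nb #.#.#: next=.  (t=0,i=9, bit21=0)
  nb #.#..: next=.  (t=0,i=18, bit20=0)
  nb #..##: next=.  (t=0,i=4, bit19=0)
  nb #..#.: next=.  (t=0,i=1, bit18=0)
  nb #...#: next=#  (t=1,i=0, bit17=1)
  nb #....: next=#  (t=3,i=12, bit16=1)
  nb .####: next=.  (t=4,i=11, bit15=0)
  nb .###.: next=#  (t=0,i=6, bit14=1)
  nb .##.#: next=.  (t=0,i=12, bit13=0)
  nb .##..: next=#  (t=1,i=11, bit12=1)
  nb .#.##: next=#  (t=0,i=10, bit11=1)
  nb .#.#.: next=#  (t=0,i=15, bit10=1)
  nb .#..#: next=.  (t=0,i=0, bit9=0)
  nb .#...: next=#  (t=1,i=3, bit8=1)
  nb ..###: next=.  (t=0,i=5, bit7=0)
  nb ..##.: next=#  (t=1,i=10, bit6=1)
  nb ..#.#: next=.  (t=1,i=15, bit5=0)
  nb ..#..: next=#  (t=0,i=2, bit4=1)
  nb ...##: next=.  (t=1,i=9, bit3=0)
  nb ...#.: next=.  (t=1,i=1, bit2=0)
  nb ....#: next=.  (t=3,i=15, bit1=0)
  nb .....: next=#  (t=3,i=13, bit0=1)
  bits 10010000110000110101110101010001 = 2428722513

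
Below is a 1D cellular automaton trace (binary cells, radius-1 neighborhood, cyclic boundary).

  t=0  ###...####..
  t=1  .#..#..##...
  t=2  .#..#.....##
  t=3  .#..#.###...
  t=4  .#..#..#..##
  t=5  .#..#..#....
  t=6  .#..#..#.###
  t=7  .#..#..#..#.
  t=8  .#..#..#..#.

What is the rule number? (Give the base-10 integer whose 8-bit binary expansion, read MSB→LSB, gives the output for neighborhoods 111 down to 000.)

  nb ###: next=#  (t=0,i=1, bit7=1)
  nb ##.: next=.  (t=0,i=2, bit6=0)
  nb #.#: next=.  (t=2,i=0, bit5=0)
  nb #..: next=.  (t=0,i=3, bit4=0)
  nb .##: next=.  (t=0,i=0, bit3=0)
  nb .#.: next=#  (t=1,i=1, bit2=1)
  nb ..#: next=.  (t=0,i=5, bit1=0)
  nb ...: next=#  (t=0,i=4, bit0=1)
  bits 10000101 = 133

133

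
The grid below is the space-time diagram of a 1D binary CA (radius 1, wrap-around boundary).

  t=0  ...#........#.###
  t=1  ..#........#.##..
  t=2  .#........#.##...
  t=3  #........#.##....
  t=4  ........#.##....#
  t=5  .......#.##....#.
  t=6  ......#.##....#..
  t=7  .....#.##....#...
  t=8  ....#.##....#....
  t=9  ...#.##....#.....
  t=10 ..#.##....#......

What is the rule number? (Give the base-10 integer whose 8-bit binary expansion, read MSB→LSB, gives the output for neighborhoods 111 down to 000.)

  ###|.  b7=0 t=0,i=15
  ##.|.  b6=0 t=0,i=16
  #.#|#  b5=1 t=0,i=13
  #..|.  b4=0 t=0,i=0
  .##|#  b3=1 t=0,i=14
  .#.|.  b2=0 t=0,i=3
  ..#|#  b1=1 t=0,i=2
  ...|.  b0=0 t=0,i=1
  bits 00101010 = 42

42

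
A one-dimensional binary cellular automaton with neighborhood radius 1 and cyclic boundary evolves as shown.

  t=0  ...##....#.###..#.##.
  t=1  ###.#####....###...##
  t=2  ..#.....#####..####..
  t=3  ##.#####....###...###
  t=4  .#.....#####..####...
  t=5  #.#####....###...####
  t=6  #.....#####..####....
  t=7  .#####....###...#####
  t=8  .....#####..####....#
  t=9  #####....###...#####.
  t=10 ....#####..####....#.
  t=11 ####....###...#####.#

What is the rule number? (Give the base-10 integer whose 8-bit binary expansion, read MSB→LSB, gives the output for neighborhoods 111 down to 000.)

83

  [7] ### => .  t=0,i=12
  [6] ##. => #  t=0,i=4
  [5] #.# => .  t=0,i=10
  [4] #.. => #  t=0,i=5
  [3] .## => .  t=0,i=3
  [2] .#. => .  t=0,i=9
  [1] ..# => #  t=0,i=2
  [0] ... => #  t=0,i=0
  bits 01010011 = 83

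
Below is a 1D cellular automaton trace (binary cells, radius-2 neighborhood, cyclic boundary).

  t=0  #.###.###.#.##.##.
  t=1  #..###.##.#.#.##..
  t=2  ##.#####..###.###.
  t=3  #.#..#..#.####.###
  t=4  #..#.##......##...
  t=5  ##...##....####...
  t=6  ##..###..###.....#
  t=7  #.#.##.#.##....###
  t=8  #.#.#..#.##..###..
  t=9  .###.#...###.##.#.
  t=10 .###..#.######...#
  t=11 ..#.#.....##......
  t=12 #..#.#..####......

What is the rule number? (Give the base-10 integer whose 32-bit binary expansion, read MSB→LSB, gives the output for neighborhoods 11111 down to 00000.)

2858440666

  ##### -> #   bit 31 = 1  t=2,i=5
  ####. -> .   bit 30 = 0  t=2,i=6
  ###.# -> #   bit 29 = 1  t=0,i=4
  ###.. -> .   bit 28 = 0  t=2,i=7
  ##.## -> #   bit 27 = 1  t=0,i=5
  ##.#. -> .   bit 26 = 0  t=0,i=9
  ##..# -> #   bit 25 = 1  t=1,i=16
  ##... -> .   bit 24 = 0  t=4,i=7
  #.### -> .   bit 23 = 0  t=0,i=2
  #.##. -> #   bit 22 = 1  t=0,i=12
  #.#.# -> #   bit 21 = 1  t=0,i=0
  #.#.. -> .   bit 20 = 0  t=3,i=2
  #..## -> .   bit 19 = 0  t=1,i=2
  #..#. -> .   bit 18 = 0  t=1,i=17
  #...# -> .   bit 17 = 0  t=4,i=16
  #.... -> .   bit 16 = 0  t=4,i=8
  .#### -> .   bit 15 = 0  t=2,i=4
  .###. -> #   bit 14 = 1  t=0,i=3
  .##.# -> .   bit 13 = 0  t=0,i=13
  .##.. -> #   bit 12 = 1  t=1,i=15
  .#.## -> .   bit 11 = 0  t=0,i=1
  .#.#. -> #   bit 10 = 1  t=1,i=11
  .#..# -> #   bit 9 = 1  t=1,i=1
  .#... -> #   bit 8 = 1  t=9,i=6
  ..### -> #   bit 7 = 1  t=1,i=3
  ..##. -> #   bit 6 = 1  t=4,i=13
  ..#.# -> .   bit 5 = 0  t=3,i=8
  ..#.. -> #   bit 4 = 1  t=1,i=0
  ...## -> #   bit 3 = 1  t=4,i=12
  ...#. -> .   bit 2 = 0  t=4,i=17
  ....# -> #   bit 1 = 1  t=4,i=11
  ..... -> .   bit 0 = 0  t=4,i=9
  bits 10101010011000000101011111011010 = 2858440666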